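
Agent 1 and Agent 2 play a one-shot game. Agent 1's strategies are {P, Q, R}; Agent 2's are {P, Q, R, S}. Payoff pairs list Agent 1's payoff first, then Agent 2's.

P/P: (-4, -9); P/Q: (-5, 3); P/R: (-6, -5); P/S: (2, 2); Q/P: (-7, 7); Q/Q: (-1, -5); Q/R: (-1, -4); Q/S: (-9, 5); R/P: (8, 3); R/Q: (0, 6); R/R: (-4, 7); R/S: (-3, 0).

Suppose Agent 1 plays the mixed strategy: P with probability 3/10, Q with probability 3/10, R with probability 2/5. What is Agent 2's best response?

Compute Agent 2's expected payoff from each pure strategy against the given mix.
P: (3/10)·(-9) + (3/10)·7 + (2/5)·3 = 3/5
Q: (3/10)·3 + (3/10)·(-5) + (2/5)·6 = 9/5
R: (3/10)·(-5) + (3/10)·(-4) + (2/5)·7 = 1/10
S: (3/10)·2 + (3/10)·5 + (2/5)·0 = 21/10
Highest expected payoff is 21/10, from S.

S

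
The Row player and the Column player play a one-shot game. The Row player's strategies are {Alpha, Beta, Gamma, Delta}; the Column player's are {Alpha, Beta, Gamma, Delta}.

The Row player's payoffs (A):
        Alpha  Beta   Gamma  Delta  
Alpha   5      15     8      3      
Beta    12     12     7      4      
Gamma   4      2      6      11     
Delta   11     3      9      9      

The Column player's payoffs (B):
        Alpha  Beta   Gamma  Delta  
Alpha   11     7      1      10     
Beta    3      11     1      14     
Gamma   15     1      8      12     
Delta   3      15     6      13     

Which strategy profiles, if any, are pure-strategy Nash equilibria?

A profile is a Nash equilibrium when each player is best-responding to the other.
The Row player's best responses — vs Alpha: Beta (payoff 12); vs Beta: Alpha (payoff 15); vs Gamma: Delta (payoff 9); vs Delta: Gamma (payoff 11).
The Column player's best responses — vs Alpha: Alpha (payoff 11); vs Beta: Delta (payoff 14); vs Gamma: Alpha (payoff 15); vs Delta: Beta (payoff 15).
No cell has both players best-responding. For instance, the Row player's best reply to Delta is Gamma, but against Gamma the Column player prefers Alpha over Delta.

None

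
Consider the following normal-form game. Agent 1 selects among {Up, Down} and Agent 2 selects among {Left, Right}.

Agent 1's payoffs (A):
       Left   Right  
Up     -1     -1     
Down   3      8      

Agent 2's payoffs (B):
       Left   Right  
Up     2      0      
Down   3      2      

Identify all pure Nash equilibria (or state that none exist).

(Down, Left)

Find each player's best response to every opponent strategy; NE are the intersections.
Agent 1's best responses — vs Left: Down (payoff 3); vs Right: Down (payoff 8).
Agent 2's best responses — vs Up: Left (payoff 2); vs Down: Left (payoff 3).
The only mutual best response is (Down, Left); neither player gains by switching there.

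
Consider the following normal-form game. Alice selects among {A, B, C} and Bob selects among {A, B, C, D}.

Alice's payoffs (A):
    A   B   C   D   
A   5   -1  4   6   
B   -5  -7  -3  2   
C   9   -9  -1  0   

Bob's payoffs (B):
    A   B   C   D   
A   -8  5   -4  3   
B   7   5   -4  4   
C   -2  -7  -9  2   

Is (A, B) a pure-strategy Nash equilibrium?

Holding Bob at B: Alice gets -1 from A, versus -7 from B, -9 from C. No profitable deviation for Alice.
Holding Alice at A: Bob gets 5 from B, versus -8 from A, -4 from C, 3 from D. No profitable deviation for Bob either.

Yes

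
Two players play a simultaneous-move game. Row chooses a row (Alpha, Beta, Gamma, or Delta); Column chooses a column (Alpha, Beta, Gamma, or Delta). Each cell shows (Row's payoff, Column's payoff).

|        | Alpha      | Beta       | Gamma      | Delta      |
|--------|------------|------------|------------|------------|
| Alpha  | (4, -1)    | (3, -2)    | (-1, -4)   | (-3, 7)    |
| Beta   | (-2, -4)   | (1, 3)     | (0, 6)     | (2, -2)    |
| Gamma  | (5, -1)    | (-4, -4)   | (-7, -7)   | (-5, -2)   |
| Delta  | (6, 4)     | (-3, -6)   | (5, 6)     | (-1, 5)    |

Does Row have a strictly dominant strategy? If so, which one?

No strictly dominant strategy

A strategy is strictly dominant if it gives Row a strictly higher payoff than every other strategy, against every choice by the opponent.
Alpha is not dominant: against Alpha, Gamma gives 5 > 4.
Beta is not dominant: against Alpha, Alpha gives 4 > -2.
Gamma is not dominant: against Alpha, Delta gives 6 > 5.
Delta is not dominant: against Beta, Alpha gives 3 > -3.
No single strategy is best against every opponent action.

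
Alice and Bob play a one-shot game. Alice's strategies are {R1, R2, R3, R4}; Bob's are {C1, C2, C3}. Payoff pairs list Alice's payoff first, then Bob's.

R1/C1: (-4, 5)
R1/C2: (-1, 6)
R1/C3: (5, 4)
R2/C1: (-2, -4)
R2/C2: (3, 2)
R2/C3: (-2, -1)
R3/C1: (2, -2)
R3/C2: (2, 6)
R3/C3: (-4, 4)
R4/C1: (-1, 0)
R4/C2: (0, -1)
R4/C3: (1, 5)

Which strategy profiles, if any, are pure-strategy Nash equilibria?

(R2, C2)

Check mutual best responses: a cell is a NE iff neither player can gain by unilaterally deviating.
Alice's best responses — vs C1: R3 (payoff 2); vs C2: R2 (payoff 3); vs C3: R1 (payoff 5).
Bob's best responses — vs R1: C2 (payoff 6); vs R2: C2 (payoff 2); vs R3: C2 (payoff 6); vs R4: C3 (payoff 5).
The only mutual best response is (R2, C2); neither player gains by switching there.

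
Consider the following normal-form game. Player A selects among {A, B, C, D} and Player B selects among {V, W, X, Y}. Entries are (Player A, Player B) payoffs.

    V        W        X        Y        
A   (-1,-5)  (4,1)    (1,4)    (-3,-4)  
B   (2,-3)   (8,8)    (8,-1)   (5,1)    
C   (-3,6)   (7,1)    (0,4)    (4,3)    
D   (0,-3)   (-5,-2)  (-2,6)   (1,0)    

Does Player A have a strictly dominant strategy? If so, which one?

B

A strategy is strictly dominant if it gives Player A a strictly higher payoff than every other strategy, against every choice by the opponent.
B strictly dominates: vs V: 2 > each of {-1, -3, 0}; vs W: 8 > each of {4, 7, -5}; vs X: 8 > each of {1, 0, -2}; vs Y: 5 > each of {-3, 4, 1}.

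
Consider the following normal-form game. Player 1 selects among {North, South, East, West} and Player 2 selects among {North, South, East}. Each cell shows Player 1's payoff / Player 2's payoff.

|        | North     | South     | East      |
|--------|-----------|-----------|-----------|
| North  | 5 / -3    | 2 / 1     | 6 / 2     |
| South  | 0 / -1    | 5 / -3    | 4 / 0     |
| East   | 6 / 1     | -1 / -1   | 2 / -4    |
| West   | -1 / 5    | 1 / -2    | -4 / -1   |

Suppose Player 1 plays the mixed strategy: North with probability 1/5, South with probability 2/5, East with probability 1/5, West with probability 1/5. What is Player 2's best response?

Player 2's best reply maximizes expected payoff against the mix.
North: (1/5)·(-3) + (2/5)·(-1) + (1/5)·1 + (1/5)·5 = 1/5
South: (1/5)·1 + (2/5)·(-3) + (1/5)·(-1) + (1/5)·(-2) = -8/5
East: (1/5)·2 + (2/5)·0 + (1/5)·(-4) + (1/5)·(-1) = -3/5
Highest expected payoff is 1/5, from North.

North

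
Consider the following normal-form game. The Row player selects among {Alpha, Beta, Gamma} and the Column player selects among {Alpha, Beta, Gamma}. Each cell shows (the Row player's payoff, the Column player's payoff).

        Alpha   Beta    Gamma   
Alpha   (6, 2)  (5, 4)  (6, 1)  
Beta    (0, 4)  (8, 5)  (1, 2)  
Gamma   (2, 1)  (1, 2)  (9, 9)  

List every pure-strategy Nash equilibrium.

(Beta, Beta) and (Gamma, Gamma)

A profile is a Nash equilibrium when each player is best-responding to the other.
The Row player's best responses — vs Alpha: Alpha (payoff 6); vs Beta: Beta (payoff 8); vs Gamma: Gamma (payoff 9).
The Column player's best responses — vs Alpha: Beta (payoff 4); vs Beta: Beta (payoff 5); vs Gamma: Gamma (payoff 9).
Mutual best responses occur at (Beta, Beta) and (Gamma, Gamma); at each, neither player gains by switching.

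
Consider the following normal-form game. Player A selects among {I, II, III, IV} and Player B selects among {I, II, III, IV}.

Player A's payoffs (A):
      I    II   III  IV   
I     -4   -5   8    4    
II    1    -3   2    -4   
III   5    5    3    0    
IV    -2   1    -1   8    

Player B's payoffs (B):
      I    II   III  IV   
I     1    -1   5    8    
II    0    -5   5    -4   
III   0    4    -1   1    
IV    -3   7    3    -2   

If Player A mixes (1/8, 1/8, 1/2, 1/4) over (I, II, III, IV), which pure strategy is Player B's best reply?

Compute Player B's expected payoff from each pure strategy against the given mix.
I: (1/8)·1 + (1/8)·0 + (1/2)·0 + (1/4)·(-3) = -5/8
II: (1/8)·(-1) + (1/8)·(-5) + (1/2)·4 + (1/4)·7 = 3
III: (1/8)·5 + (1/8)·5 + (1/2)·(-1) + (1/4)·3 = 3/2
IV: (1/8)·8 + (1/8)·(-4) + (1/2)·1 + (1/4)·(-2) = 1/2
Highest expected payoff is 3, from II.

II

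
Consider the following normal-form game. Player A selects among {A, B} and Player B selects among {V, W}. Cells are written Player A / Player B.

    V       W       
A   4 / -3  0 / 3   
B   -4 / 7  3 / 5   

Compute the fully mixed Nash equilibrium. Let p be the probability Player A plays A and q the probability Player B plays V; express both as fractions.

Each player's mixing probability is pinned down by making the *other* player indifferent.
Player B indifferent between V and W: p·(-3) + (1−p)·7 = p·3 + (1−p)·5 ⟹ 7 + (-10)p = 5 + (-2)p ⟹ p = 1/4.
Player A indifferent between A and B: q·4 + (1−q)·0 = q·(-4) + (1−q)·3 ⟹ 0 + 4q = 3 + (-7)q ⟹ q = 3/11.

p = 1/4, q = 3/11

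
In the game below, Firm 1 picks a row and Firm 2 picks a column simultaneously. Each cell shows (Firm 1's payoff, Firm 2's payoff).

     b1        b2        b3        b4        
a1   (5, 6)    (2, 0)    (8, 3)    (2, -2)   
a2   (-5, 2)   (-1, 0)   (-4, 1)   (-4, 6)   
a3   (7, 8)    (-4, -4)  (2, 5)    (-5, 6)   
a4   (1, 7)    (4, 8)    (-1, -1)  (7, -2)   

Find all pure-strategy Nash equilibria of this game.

(a3, b1) and (a4, b2)

Check mutual best responses: a cell is a NE iff neither player can gain by unilaterally deviating.
Firm 1's best responses — vs b1: a3 (payoff 7); vs b2: a4 (payoff 4); vs b3: a1 (payoff 8); vs b4: a4 (payoff 7).
Firm 2's best responses — vs a1: b1 (payoff 6); vs a2: b4 (payoff 6); vs a3: b1 (payoff 8); vs a4: b2 (payoff 8).
Mutual best responses occur at (a3, b1) and (a4, b2); at each, neither player gains by switching.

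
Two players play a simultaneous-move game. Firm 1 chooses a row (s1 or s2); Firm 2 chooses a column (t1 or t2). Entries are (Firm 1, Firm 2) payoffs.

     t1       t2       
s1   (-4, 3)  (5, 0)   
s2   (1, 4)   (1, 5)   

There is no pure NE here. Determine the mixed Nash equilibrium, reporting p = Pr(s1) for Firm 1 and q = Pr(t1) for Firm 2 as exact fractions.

p = 1/4, q = 4/9

In a mixed NE each player is indifferent between their pure strategies, so the opponent's mix sets the indifference.
Firm 2 indifferent between t1 and t2: p·3 + (1−p)·4 = p·0 + (1−p)·5 ⟹ 4 + (-1)p = 5 + (-5)p ⟹ p = 1/4.
Firm 1 indifferent between s1 and s2: q·(-4) + (1−q)·5 = q·1 + (1−q)·1 ⟹ 5 + (-9)q = 1 + 0q ⟹ q = 4/9.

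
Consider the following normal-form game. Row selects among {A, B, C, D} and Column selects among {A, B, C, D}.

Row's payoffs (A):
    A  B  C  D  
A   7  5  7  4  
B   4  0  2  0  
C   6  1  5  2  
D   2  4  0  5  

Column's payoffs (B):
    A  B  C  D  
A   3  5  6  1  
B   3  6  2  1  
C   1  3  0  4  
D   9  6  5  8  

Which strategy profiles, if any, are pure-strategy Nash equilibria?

Check mutual best responses: a cell is a NE iff neither player can gain by unilaterally deviating.
Row's best responses — vs A: A (payoff 7); vs B: A (payoff 5); vs C: A (payoff 7); vs D: D (payoff 5).
Column's best responses — vs A: C (payoff 6); vs B: B (payoff 6); vs C: D (payoff 4); vs D: A (payoff 9).
The only mutual best response is (A, C); neither player gains by switching there.

(A, C)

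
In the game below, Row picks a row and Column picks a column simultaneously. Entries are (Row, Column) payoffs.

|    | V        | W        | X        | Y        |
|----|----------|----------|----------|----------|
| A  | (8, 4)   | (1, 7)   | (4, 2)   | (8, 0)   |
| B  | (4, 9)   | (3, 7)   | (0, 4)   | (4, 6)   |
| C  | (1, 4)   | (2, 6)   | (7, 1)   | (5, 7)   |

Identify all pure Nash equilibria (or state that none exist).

None

Check mutual best responses: a cell is a NE iff neither player can gain by unilaterally deviating.
Row's best responses — vs V: A (payoff 8); vs W: B (payoff 3); vs X: C (payoff 7); vs Y: A (payoff 8).
Column's best responses — vs A: W (payoff 7); vs B: V (payoff 9); vs C: Y (payoff 7).
No cell has both players best-responding. For instance, Row's best reply to X is C, but against C Column prefers Y over X.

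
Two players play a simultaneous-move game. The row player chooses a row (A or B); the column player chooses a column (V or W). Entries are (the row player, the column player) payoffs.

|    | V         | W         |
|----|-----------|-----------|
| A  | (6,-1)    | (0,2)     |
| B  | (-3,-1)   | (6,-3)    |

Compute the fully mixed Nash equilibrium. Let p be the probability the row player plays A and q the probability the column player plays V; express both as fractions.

Each player's mixing probability is pinned down by making the *other* player indifferent.
The column player indifferent between V and W: p·(-1) + (1−p)·(-1) = p·2 + (1−p)·(-3) ⟹ (-1) + 0p = (-3) + 5p ⟹ p = 2/5.
The row player indifferent between A and B: q·6 + (1−q)·0 = q·(-3) + (1−q)·6 ⟹ 0 + 6q = 6 + (-9)q ⟹ q = 2/5.

p = 2/5, q = 2/5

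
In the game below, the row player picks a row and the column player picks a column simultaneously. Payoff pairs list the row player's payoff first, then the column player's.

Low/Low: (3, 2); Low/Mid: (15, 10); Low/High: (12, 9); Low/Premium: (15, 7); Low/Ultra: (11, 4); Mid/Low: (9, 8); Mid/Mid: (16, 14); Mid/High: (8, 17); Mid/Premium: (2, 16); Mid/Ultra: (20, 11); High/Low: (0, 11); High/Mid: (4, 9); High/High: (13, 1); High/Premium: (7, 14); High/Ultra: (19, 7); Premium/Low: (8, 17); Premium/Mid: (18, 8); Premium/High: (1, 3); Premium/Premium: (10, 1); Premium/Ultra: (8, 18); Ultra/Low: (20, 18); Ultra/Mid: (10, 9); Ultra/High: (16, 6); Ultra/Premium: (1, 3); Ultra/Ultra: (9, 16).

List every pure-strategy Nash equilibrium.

(Ultra, Low)

A profile is a Nash equilibrium when each player is best-responding to the other.
The row player's best responses — vs Low: Ultra (payoff 20); vs Mid: Premium (payoff 18); vs High: Ultra (payoff 16); vs Premium: Low (payoff 15); vs Ultra: Mid (payoff 20).
The column player's best responses — vs Low: Mid (payoff 10); vs Mid: High (payoff 17); vs High: Premium (payoff 14); vs Premium: Ultra (payoff 18); vs Ultra: Low (payoff 18).
The only mutual best response is (Ultra, Low); neither player gains by switching there.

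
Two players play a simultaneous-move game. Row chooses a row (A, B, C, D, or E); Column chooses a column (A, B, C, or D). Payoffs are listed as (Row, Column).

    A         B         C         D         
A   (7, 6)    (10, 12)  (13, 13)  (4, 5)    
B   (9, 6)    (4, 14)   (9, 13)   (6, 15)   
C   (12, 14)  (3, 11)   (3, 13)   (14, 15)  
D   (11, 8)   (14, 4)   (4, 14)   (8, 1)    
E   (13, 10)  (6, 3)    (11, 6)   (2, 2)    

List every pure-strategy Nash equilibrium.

(A, C), (C, D), and (E, A)

A profile is a Nash equilibrium when each player is best-responding to the other.
Row's best responses — vs A: E (payoff 13); vs B: D (payoff 14); vs C: A (payoff 13); vs D: C (payoff 14).
Column's best responses — vs A: C (payoff 13); vs B: D (payoff 15); vs C: D (payoff 15); vs D: C (payoff 14); vs E: A (payoff 10).
Mutual best responses occur at (A, C), (C, D), and (E, A); at each, neither player gains by switching.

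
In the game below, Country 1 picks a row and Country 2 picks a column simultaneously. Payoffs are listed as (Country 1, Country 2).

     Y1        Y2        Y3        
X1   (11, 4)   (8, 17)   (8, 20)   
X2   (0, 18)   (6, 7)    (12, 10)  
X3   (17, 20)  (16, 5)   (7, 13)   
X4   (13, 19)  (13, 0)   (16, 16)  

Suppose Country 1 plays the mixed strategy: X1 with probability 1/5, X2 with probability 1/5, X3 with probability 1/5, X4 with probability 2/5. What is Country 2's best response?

Y1

Compute Country 2's expected payoff from each pure strategy against the given mix.
Y1: (1/5)·4 + (1/5)·18 + (1/5)·20 + (2/5)·19 = 16
Y2: (1/5)·17 + (1/5)·7 + (1/5)·5 + (2/5)·0 = 29/5
Y3: (1/5)·20 + (1/5)·10 + (1/5)·13 + (2/5)·16 = 15
Highest expected payoff is 16, from Y1.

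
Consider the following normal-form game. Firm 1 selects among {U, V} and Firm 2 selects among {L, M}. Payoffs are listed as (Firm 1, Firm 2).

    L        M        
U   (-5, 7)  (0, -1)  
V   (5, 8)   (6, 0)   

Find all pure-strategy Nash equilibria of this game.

(V, L)

A profile is a Nash equilibrium when each player is best-responding to the other.
Firm 1's best responses — vs L: V (payoff 5); vs M: V (payoff 6).
Firm 2's best responses — vs U: L (payoff 7); vs V: L (payoff 8).
The only mutual best response is (V, L); neither player gains by switching there.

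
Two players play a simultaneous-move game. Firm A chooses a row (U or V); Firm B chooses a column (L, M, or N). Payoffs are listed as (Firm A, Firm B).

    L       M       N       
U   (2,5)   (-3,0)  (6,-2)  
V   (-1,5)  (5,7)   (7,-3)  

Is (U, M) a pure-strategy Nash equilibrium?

No

Holding Firm B at M: Firm A gets -3 from U but could get 5 by switching to V. Firm A has a profitable deviation.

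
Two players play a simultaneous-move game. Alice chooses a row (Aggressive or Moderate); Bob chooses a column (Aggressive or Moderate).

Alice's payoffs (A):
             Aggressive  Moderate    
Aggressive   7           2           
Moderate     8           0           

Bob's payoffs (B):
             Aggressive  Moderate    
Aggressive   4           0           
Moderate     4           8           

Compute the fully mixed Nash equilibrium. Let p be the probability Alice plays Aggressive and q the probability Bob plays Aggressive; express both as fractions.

p = 1/2, q = 2/3

Each player's mixing probability is pinned down by making the *other* player indifferent.
Bob indifferent between Aggressive and Moderate: p·4 + (1−p)·4 = p·0 + (1−p)·8 ⟹ 4 + 0p = 8 + (-8)p ⟹ p = 1/2.
Alice indifferent between Aggressive and Moderate: q·7 + (1−q)·2 = q·8 + (1−q)·0 ⟹ 2 + 5q = 0 + 8q ⟹ q = 2/3.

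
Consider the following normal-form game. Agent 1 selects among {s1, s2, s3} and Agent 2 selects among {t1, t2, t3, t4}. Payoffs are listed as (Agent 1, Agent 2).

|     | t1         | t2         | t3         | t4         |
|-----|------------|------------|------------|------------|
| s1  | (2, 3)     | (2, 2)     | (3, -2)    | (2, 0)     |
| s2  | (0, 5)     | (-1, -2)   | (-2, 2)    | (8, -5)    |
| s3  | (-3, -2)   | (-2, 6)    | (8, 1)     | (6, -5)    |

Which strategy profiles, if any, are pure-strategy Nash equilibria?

(s1, t1)

Find each player's best response to every opponent strategy; NE are the intersections.
Agent 1's best responses — vs t1: s1 (payoff 2); vs t2: s1 (payoff 2); vs t3: s3 (payoff 8); vs t4: s2 (payoff 8).
Agent 2's best responses — vs s1: t1 (payoff 3); vs s2: t1 (payoff 5); vs s3: t2 (payoff 6).
The only mutual best response is (s1, t1); neither player gains by switching there.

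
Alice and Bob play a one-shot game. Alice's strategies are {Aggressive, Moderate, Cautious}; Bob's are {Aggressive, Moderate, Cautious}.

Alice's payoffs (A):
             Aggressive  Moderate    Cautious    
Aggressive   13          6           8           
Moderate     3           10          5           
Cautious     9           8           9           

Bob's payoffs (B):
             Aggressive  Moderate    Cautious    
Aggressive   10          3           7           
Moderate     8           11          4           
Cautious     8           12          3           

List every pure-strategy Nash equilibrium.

Check mutual best responses: a cell is a NE iff neither player can gain by unilaterally deviating.
Alice's best responses — vs Aggressive: Aggressive (payoff 13); vs Moderate: Moderate (payoff 10); vs Cautious: Cautious (payoff 9).
Bob's best responses — vs Aggressive: Aggressive (payoff 10); vs Moderate: Moderate (payoff 11); vs Cautious: Moderate (payoff 12).
Mutual best responses occur at (Aggressive, Aggressive) and (Moderate, Moderate); at each, neither player gains by switching.

(Aggressive, Aggressive) and (Moderate, Moderate)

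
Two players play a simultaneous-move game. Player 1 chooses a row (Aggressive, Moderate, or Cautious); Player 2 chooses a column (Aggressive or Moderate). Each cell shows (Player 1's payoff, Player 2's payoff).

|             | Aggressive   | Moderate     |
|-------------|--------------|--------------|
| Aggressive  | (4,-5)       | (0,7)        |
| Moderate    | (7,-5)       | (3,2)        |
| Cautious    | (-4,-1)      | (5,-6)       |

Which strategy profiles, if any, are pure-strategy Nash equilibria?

None

A profile is a Nash equilibrium when each player is best-responding to the other.
Player 1's best responses — vs Aggressive: Moderate (payoff 7); vs Moderate: Cautious (payoff 5).
Player 2's best responses — vs Aggressive: Moderate (payoff 7); vs Moderate: Moderate (payoff 2); vs Cautious: Aggressive (payoff -1).
No cell has both players best-responding. For instance, Player 1's best reply to Moderate is Cautious, but against Cautious Player 2 prefers Aggressive over Moderate.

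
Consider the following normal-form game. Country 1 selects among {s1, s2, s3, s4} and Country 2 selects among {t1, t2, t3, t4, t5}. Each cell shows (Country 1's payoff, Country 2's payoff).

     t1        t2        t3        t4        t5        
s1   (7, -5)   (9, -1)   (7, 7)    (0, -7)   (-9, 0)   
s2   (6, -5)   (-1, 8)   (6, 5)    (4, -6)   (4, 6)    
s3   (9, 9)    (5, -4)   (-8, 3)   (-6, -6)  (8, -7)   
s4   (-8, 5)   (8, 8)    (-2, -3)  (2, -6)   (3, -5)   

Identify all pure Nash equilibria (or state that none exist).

(s1, t3) and (s3, t1)

Find each player's best response to every opponent strategy; NE are the intersections.
Country 1's best responses — vs t1: s3 (payoff 9); vs t2: s1 (payoff 9); vs t3: s1 (payoff 7); vs t4: s2 (payoff 4); vs t5: s3 (payoff 8).
Country 2's best responses — vs s1: t3 (payoff 7); vs s2: t2 (payoff 8); vs s3: t1 (payoff 9); vs s4: t2 (payoff 8).
Mutual best responses occur at (s1, t3) and (s3, t1); at each, neither player gains by switching.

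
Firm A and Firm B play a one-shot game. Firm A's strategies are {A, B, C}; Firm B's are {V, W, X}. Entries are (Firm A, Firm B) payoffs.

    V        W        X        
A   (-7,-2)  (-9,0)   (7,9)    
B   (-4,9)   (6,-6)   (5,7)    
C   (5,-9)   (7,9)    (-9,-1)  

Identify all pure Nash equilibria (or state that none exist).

(A, X) and (C, W)

Find each player's best response to every opponent strategy; NE are the intersections.
Firm A's best responses — vs V: C (payoff 5); vs W: C (payoff 7); vs X: A (payoff 7).
Firm B's best responses — vs A: X (payoff 9); vs B: V (payoff 9); vs C: W (payoff 9).
Mutual best responses occur at (A, X) and (C, W); at each, neither player gains by switching.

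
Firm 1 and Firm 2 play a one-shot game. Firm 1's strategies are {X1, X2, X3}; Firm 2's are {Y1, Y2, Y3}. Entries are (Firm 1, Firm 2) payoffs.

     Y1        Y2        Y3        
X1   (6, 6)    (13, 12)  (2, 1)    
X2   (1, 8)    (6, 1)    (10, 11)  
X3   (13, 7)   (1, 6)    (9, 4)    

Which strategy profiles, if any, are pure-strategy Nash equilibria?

Check mutual best responses: a cell is a NE iff neither player can gain by unilaterally deviating.
Firm 1's best responses — vs Y1: X3 (payoff 13); vs Y2: X1 (payoff 13); vs Y3: X2 (payoff 10).
Firm 2's best responses — vs X1: Y2 (payoff 12); vs X2: Y3 (payoff 11); vs X3: Y1 (payoff 7).
Mutual best responses occur at (X1, Y2), (X2, Y3), and (X3, Y1); at each, neither player gains by switching.

(X1, Y2), (X2, Y3), and (X3, Y1)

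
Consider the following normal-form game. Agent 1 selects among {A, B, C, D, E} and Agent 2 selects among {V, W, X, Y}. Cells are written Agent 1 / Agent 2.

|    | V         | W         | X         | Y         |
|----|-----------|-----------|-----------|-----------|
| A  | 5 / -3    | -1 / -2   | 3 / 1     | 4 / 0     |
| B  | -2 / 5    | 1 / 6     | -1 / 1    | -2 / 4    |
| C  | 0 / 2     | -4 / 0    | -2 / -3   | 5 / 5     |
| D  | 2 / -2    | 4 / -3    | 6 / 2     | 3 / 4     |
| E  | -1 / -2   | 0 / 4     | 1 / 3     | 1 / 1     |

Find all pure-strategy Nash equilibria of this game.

Check mutual best responses: a cell is a NE iff neither player can gain by unilaterally deviating.
Agent 1's best responses — vs V: A (payoff 5); vs W: D (payoff 4); vs X: D (payoff 6); vs Y: C (payoff 5).
Agent 2's best responses — vs A: X (payoff 1); vs B: W (payoff 6); vs C: Y (payoff 5); vs D: Y (payoff 4); vs E: W (payoff 4).
The only mutual best response is (C, Y); neither player gains by switching there.

(C, Y)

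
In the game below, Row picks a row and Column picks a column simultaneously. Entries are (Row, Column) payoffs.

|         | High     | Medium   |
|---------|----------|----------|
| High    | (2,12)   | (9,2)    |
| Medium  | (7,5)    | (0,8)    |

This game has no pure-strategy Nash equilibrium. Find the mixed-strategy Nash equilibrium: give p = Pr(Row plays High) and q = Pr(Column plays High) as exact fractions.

In a mixed NE each player is indifferent between their pure strategies, so the opponent's mix sets the indifference.
Column indifferent between High and Medium: p·12 + (1−p)·5 = p·2 + (1−p)·8 ⟹ 5 + 7p = 8 + (-6)p ⟹ p = 3/13.
Row indifferent between High and Medium: q·2 + (1−q)·9 = q·7 + (1−q)·0 ⟹ 9 + (-7)q = 0 + 7q ⟹ q = 9/14.

p = 3/13, q = 9/14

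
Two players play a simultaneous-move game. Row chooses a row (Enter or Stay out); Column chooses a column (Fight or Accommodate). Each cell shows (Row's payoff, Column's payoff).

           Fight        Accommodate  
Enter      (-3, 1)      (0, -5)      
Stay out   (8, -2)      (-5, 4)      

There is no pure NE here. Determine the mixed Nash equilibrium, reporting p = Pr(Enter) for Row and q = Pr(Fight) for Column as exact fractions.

Each player's mixing probability is pinned down by making the *other* player indifferent.
Column indifferent between Fight and Accommodate: p·1 + (1−p)·(-2) = p·(-5) + (1−p)·4 ⟹ (-2) + 3p = 4 + (-9)p ⟹ p = 1/2.
Row indifferent between Enter and Stay out: q·(-3) + (1−q)·0 = q·8 + (1−q)·(-5) ⟹ 0 + (-3)q = (-5) + 13q ⟹ q = 5/16.

p = 1/2, q = 5/16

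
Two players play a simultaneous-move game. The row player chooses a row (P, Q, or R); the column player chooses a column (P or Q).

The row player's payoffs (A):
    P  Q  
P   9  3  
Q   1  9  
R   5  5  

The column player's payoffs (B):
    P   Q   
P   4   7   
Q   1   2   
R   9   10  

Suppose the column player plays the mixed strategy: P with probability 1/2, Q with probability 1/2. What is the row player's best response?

P

Compute the row player's expected payoff from each pure strategy against the given mix.
P: (1/2)·9 + (1/2)·3 = 6
Q: (1/2)·1 + (1/2)·9 = 5
R: (1/2)·5 + (1/2)·5 = 5
Highest expected payoff is 6, from P.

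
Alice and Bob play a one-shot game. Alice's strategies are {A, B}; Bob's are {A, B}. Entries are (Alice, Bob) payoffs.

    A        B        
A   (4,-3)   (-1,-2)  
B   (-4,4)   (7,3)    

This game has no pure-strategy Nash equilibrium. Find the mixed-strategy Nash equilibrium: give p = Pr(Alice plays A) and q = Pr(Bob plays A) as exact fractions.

In a mixed NE each player is indifferent between their pure strategies, so the opponent's mix sets the indifference.
Bob indifferent between A and B: p·(-3) + (1−p)·4 = p·(-2) + (1−p)·3 ⟹ 4 + (-7)p = 3 + (-5)p ⟹ p = 1/2.
Alice indifferent between A and B: q·4 + (1−q)·(-1) = q·(-4) + (1−q)·7 ⟹ (-1) + 5q = 7 + (-11)q ⟹ q = 1/2.

p = 1/2, q = 1/2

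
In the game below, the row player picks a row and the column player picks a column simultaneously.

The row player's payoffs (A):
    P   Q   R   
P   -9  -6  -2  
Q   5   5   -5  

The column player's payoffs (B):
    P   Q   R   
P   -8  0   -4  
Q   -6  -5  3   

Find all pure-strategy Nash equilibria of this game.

There is no pure-strategy Nash equilibrium

Check mutual best responses: a cell is a NE iff neither player can gain by unilaterally deviating.
The row player's best responses — vs P: Q (payoff 5); vs Q: Q (payoff 5); vs R: P (payoff -2).
The column player's best responses — vs P: Q (payoff 0); vs Q: R (payoff 3).
No cell has both players best-responding. For instance, the row player's best reply to P is Q, but against Q the column player prefers R over P.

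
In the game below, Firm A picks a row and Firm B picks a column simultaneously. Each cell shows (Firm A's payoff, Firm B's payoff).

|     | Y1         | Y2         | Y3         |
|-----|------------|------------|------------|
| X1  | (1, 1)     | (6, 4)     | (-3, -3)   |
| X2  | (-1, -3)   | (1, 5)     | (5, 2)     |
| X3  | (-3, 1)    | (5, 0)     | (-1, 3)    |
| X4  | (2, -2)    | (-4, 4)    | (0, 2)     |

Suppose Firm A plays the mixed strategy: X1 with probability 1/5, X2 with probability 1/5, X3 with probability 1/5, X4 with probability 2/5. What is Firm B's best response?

Firm B's best reply maximizes expected payoff against the mix.
Y1: (1/5)·1 + (1/5)·(-3) + (1/5)·1 + (2/5)·(-2) = -1
Y2: (1/5)·4 + (1/5)·5 + (1/5)·0 + (2/5)·4 = 17/5
Y3: (1/5)·(-3) + (1/5)·2 + (1/5)·3 + (2/5)·2 = 6/5
Highest expected payoff is 17/5, from Y2.

Y2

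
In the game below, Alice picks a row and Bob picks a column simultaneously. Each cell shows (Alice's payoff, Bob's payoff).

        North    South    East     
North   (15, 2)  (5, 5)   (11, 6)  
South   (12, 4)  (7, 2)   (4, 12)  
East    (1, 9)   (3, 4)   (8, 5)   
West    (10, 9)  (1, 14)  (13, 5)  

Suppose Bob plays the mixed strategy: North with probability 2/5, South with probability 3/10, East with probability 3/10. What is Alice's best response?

North

Compute Alice's expected payoff from each pure strategy against the given mix.
North: (2/5)·15 + (3/10)·5 + (3/10)·11 = 54/5
South: (2/5)·12 + (3/10)·7 + (3/10)·4 = 81/10
East: (2/5)·1 + (3/10)·3 + (3/10)·8 = 37/10
West: (2/5)·10 + (3/10)·1 + (3/10)·13 = 41/5
Highest expected payoff is 54/5, from North.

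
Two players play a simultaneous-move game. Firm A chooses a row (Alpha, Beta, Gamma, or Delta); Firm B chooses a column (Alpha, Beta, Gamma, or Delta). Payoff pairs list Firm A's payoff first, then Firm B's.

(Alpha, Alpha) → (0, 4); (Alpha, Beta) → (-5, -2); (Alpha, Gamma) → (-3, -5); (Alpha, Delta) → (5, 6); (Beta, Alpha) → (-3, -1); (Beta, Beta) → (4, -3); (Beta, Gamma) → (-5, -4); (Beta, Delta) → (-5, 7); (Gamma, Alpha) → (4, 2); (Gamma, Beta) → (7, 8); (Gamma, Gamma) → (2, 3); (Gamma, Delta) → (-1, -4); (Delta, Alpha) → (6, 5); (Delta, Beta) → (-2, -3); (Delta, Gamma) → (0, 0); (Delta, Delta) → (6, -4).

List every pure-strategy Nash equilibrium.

(Gamma, Beta) and (Delta, Alpha)

Check mutual best responses: a cell is a NE iff neither player can gain by unilaterally deviating.
Firm A's best responses — vs Alpha: Delta (payoff 6); vs Beta: Gamma (payoff 7); vs Gamma: Gamma (payoff 2); vs Delta: Delta (payoff 6).
Firm B's best responses — vs Alpha: Delta (payoff 6); vs Beta: Delta (payoff 7); vs Gamma: Beta (payoff 8); vs Delta: Alpha (payoff 5).
Mutual best responses occur at (Gamma, Beta) and (Delta, Alpha); at each, neither player gains by switching.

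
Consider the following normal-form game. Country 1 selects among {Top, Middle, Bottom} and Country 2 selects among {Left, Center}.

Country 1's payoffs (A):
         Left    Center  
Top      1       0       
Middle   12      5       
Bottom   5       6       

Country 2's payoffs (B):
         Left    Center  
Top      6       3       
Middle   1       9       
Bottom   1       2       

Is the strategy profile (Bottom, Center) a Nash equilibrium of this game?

Holding Country 2 at Center: Country 1 gets 6 from Bottom, versus 0 from Top, 5 from Middle. No profitable deviation for Country 1.
Holding Country 1 at Bottom: Country 2 gets 2 from Center, versus 1 from Left. No profitable deviation for Country 2 either.

Yes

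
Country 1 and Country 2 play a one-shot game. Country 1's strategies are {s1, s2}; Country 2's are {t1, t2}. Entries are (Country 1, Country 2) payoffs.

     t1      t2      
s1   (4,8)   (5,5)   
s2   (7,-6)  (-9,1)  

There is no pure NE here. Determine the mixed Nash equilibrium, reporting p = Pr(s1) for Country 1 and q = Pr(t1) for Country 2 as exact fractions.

p = 7/10, q = 14/17

In a mixed NE each player is indifferent between their pure strategies, so the opponent's mix sets the indifference.
Country 2 indifferent between t1 and t2: p·8 + (1−p)·(-6) = p·5 + (1−p)·1 ⟹ (-6) + 14p = 1 + 4p ⟹ p = 7/10.
Country 1 indifferent between s1 and s2: q·4 + (1−q)·5 = q·7 + (1−q)·(-9) ⟹ 5 + (-1)q = (-9) + 16q ⟹ q = 14/17.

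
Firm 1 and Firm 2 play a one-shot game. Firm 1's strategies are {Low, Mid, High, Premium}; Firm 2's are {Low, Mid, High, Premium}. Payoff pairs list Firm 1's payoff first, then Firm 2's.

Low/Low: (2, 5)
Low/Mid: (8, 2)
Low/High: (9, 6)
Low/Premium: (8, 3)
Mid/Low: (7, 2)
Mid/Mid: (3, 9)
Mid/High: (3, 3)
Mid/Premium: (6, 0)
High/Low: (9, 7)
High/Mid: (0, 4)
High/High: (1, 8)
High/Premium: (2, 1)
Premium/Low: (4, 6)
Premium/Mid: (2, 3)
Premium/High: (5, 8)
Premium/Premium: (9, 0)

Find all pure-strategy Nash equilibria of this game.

(Low, High)

Find each player's best response to every opponent strategy; NE are the intersections.
Firm 1's best responses — vs Low: High (payoff 9); vs Mid: Low (payoff 8); vs High: Low (payoff 9); vs Premium: Premium (payoff 9).
Firm 2's best responses — vs Low: High (payoff 6); vs Mid: Mid (payoff 9); vs High: High (payoff 8); vs Premium: High (payoff 8).
The only mutual best response is (Low, High); neither player gains by switching there.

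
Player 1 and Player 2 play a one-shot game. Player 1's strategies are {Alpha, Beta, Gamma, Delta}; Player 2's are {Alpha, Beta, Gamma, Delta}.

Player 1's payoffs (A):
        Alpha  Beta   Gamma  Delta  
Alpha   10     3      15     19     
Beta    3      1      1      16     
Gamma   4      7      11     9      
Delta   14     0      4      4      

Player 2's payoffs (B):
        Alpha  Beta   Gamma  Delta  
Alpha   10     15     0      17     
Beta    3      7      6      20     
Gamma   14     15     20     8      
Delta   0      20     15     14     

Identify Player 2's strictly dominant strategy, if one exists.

No strictly dominant strategy

A strategy is strictly dominant if it gives Player 2 a strictly higher payoff than every other strategy, against every choice by the opponent.
Alpha is not dominant: against Alpha, Beta gives 15 > 10.
Beta is not dominant: against Alpha, Delta gives 17 > 15.
Gamma is not dominant: against Alpha, Alpha gives 10 > 0.
Delta is not dominant: against Gamma, Alpha gives 14 > 8.
No single strategy is best against every opponent action.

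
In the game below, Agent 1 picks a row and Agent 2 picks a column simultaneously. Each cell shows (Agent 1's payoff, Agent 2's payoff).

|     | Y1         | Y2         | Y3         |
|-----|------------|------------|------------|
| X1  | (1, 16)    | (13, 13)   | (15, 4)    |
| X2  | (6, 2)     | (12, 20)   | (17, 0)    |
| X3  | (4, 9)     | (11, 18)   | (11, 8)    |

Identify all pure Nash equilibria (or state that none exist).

A profile is a Nash equilibrium when each player is best-responding to the other.
Agent 1's best responses — vs Y1: X2 (payoff 6); vs Y2: X1 (payoff 13); vs Y3: X2 (payoff 17).
Agent 2's best responses — vs X1: Y1 (payoff 16); vs X2: Y2 (payoff 20); vs X3: Y2 (payoff 18).
No cell has both players best-responding. For instance, Agent 1's best reply to Y2 is X1, but against X1 Agent 2 prefers Y1 over Y2.

No pure-strategy Nash equilibrium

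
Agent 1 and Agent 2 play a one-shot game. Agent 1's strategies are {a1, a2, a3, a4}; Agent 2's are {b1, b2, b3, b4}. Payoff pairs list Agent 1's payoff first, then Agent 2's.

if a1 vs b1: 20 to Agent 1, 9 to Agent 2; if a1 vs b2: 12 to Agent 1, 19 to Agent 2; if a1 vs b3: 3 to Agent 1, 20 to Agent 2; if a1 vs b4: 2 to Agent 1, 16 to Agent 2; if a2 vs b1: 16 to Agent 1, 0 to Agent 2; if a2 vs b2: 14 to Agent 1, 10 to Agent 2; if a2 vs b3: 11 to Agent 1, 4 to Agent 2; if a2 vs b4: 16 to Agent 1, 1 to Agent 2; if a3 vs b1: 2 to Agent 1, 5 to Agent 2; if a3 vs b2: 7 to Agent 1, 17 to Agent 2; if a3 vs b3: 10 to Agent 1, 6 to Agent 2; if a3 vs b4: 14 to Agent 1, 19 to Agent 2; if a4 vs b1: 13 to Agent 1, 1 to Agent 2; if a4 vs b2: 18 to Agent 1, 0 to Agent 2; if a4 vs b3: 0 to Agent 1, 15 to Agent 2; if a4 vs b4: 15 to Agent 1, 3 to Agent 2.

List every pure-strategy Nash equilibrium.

None

Find each player's best response to every opponent strategy; NE are the intersections.
Agent 1's best responses — vs b1: a1 (payoff 20); vs b2: a4 (payoff 18); vs b3: a2 (payoff 11); vs b4: a2 (payoff 16).
Agent 2's best responses — vs a1: b3 (payoff 20); vs a2: b2 (payoff 10); vs a3: b4 (payoff 19); vs a4: b3 (payoff 15).
No cell has both players best-responding. For instance, Agent 1's best reply to b3 is a2, but against a2 Agent 2 prefers b2 over b3.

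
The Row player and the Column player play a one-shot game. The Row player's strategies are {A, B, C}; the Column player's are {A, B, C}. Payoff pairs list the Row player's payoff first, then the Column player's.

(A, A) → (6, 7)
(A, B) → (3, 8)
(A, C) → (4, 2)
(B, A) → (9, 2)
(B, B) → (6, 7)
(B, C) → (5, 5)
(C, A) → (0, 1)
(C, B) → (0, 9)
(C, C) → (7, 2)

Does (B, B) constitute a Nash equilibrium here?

Yes

Holding the Column player at B: the Row player gets 6 from B, versus 3 from A, 0 from C. No profitable deviation for the Row player.
Holding the Row player at B: the Column player gets 7 from B, versus 2 from A, 5 from C. No profitable deviation for the Column player either.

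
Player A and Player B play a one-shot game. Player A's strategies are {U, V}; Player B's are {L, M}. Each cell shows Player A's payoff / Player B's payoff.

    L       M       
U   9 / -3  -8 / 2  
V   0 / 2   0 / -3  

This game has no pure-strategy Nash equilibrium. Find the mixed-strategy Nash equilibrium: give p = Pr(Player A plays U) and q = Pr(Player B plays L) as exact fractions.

p = 1/2, q = 8/17

In a mixed NE each player is indifferent between their pure strategies, so the opponent's mix sets the indifference.
Player B indifferent between L and M: p·(-3) + (1−p)·2 = p·2 + (1−p)·(-3) ⟹ 2 + (-5)p = (-3) + 5p ⟹ p = 1/2.
Player A indifferent between U and V: q·9 + (1−q)·(-8) = q·0 + (1−q)·0 ⟹ (-8) + 17q = 0 + 0q ⟹ q = 8/17.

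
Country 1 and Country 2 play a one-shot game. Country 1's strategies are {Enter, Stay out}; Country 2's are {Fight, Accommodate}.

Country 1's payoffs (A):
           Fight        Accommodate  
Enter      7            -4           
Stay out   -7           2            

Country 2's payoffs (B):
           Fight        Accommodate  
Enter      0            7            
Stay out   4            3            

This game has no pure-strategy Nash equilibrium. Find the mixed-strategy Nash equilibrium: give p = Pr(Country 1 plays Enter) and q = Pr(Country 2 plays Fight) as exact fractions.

In a mixed NE each player is indifferent between their pure strategies, so the opponent's mix sets the indifference.
Country 2 indifferent between Fight and Accommodate: p·0 + (1−p)·4 = p·7 + (1−p)·3 ⟹ 4 + (-4)p = 3 + 4p ⟹ p = 1/8.
Country 1 indifferent between Enter and Stay out: q·7 + (1−q)·(-4) = q·(-7) + (1−q)·2 ⟹ (-4) + 11q = 2 + (-9)q ⟹ q = 3/10.

p = 1/8, q = 3/10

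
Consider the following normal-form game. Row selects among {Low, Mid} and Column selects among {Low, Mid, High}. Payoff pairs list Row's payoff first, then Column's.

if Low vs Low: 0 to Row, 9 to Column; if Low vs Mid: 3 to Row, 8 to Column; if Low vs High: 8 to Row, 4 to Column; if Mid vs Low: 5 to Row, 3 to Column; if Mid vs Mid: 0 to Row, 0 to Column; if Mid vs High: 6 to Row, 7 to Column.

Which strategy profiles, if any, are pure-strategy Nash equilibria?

There is no pure-strategy Nash equilibrium

Check mutual best responses: a cell is a NE iff neither player can gain by unilaterally deviating.
Row's best responses — vs Low: Mid (payoff 5); vs Mid: Low (payoff 3); vs High: Low (payoff 8).
Column's best responses — vs Low: Low (payoff 9); vs Mid: High (payoff 7).
No cell has both players best-responding. For instance, Row's best reply to Mid is Low, but against Low Column prefers Low over Mid.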